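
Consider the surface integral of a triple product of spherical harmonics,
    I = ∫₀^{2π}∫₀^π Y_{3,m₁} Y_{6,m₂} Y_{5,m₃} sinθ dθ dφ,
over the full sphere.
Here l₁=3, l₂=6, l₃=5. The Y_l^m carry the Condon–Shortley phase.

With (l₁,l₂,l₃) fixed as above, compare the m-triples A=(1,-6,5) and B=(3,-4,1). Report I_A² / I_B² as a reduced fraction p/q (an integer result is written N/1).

l's match ⇒ only the (l;m) 3-j factors differ between A and B.
A: triangle coeff Δ(3,6,5) = 1/675675; Σ_t [0,0]: t=0:+1/1935360 = 1/1935360; (3j)²=3/91 [(3 6 5; 1 -6 5)], sign=+1
B: triangle coeff Δ(3,6,5) = 1/675675; Σ_t [0,0]: t=0:+1/69120 = 1/69120; (3j)²=4/143 [(3 6 5; 3 -4 1)], sign=+1
I_A²/I_B² = (3/91)/(4/143) = 33/28

33/28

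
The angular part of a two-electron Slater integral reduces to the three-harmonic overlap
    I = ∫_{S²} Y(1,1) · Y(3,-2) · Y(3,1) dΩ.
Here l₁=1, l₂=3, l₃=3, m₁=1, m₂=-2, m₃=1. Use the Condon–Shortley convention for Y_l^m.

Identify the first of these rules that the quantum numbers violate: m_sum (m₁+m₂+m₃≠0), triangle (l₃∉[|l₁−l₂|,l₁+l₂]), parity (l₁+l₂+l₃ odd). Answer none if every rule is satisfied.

m₁+m₂+m₃ = 1 − 2 + 1 = 0  ✓
triangle: |1−3|=2 ≤ l₃=3 ≤ 1+3=4  ✓
parity: l₁+l₂+l₃ = 7 is odd  ✗

parity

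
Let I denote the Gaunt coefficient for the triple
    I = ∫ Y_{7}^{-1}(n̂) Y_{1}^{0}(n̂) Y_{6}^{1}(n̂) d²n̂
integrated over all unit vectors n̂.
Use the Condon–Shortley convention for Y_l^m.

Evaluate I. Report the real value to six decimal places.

-0.242415

Rules hold: Σm=0, L=14 even, 6≤6≤8.
N = 15·3·13 = 585
Δ = 2!·12!·0!/15! = 1/1365
Racah Σ t=1..1: t=1:−1/518400 = -1/518400
⇒ 3j(7 1 6; 0 0 0)² = 7/195, sgn -1
Racah Σ t=1..1: t=1:−1/604800 = -1/604800
⇒ 3j(7 1 6; -1 0 1)² = 16/455, sgn +1
4πI² = N·(3j₀)²·(3jₘ)² = 48/65
I = -1·√(0.738462/4π) = -0.24241473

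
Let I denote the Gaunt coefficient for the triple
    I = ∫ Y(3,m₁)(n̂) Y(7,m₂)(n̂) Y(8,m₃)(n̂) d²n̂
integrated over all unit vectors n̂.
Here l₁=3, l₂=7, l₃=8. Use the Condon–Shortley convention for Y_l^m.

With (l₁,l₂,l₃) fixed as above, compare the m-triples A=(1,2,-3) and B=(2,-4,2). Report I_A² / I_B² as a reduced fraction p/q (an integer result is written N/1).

1176/1445

l's match ⇒ only the (l;m) 3-j factors differ between A and B.
A: triangle coeff Δ(3,7,8) = 1/5290740; Σ_t [0,2]: t=0:+1/17418240 t=1:−1/5806080 t=2:+1/29030400 = -1/12441600; (3j)²=154/12597 [(3 7 8; 1 2 -3)], sign=+1
B: triangle coeff Δ(3,7,8) = 1/5290740; Σ_t [0,1]: t=0:+1/26127360 t=1:−1/174182400 = 17/522547200; (3j)²=935/62244 [(3 7 8; 2 -4 2)], sign=+1
I_A²/I_B² = (154/12597)/(935/62244) = 1176/1445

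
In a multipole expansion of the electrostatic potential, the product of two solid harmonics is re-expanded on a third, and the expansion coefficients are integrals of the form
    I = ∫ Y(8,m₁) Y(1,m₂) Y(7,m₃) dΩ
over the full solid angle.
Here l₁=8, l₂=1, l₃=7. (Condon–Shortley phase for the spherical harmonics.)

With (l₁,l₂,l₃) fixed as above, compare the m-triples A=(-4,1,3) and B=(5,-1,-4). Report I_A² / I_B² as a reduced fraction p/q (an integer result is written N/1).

Shared (l₁,l₂,l₃)=(8,1,7): N and (l;000)² cancel in I_A²/I_B².
A: Δ = 2!·14!·0!/17! = 1/2040; Racah Σ t=2..2: t=2:+1/174182400 = 1/174182400; ⇒ 3j(8 1 7; -4 1 3)² = 11/340, sgn +1
B: Δ = 2!·14!·0!/17! = 1/2040; Racah Σ t=0..0: t=0:+1/479001600 = 1/479001600; ⇒ 3j(8 1 7; 5 -1 -4)² = 13/340, sgn -1
I_A²/I_B² = (11/340)/(13/340) = 11/13

11/13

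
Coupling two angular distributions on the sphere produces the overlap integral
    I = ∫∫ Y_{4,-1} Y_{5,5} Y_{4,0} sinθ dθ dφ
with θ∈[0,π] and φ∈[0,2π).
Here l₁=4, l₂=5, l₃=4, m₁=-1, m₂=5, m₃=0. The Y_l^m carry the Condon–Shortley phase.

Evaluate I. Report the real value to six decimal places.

0.000000

Σmᵢ = 4 ≠ 0, so the φ-integral vanishes; I = 0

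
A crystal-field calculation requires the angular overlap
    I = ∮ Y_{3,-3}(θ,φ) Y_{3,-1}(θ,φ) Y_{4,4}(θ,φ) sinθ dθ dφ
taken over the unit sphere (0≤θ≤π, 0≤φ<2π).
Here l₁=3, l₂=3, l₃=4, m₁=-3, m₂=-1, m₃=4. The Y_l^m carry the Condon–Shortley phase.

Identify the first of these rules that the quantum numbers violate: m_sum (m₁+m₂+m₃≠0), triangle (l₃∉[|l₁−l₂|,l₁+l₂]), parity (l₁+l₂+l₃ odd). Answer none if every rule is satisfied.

none

azimuthal sum: -3 − 1 + 4 = 0  ✓
0 ≤ 4 ≤ 6 (triangle on l)  ✓
L = 3 + 3 + 4 = 10 (even)  ✓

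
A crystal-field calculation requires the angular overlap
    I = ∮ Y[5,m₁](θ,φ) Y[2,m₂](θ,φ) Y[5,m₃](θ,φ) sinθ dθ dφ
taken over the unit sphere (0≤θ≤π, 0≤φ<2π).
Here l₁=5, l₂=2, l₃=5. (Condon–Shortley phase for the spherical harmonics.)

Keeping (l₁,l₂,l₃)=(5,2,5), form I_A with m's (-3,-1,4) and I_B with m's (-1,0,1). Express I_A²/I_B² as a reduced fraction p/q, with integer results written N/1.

49/27

Same 5,2,5: normalisation and zero-m 3j drop out of the ratio.
A: Δ: 2! 8! 2! / 13! → 1/38610; sum: t=0:+1/80640 t=1:−1/10080 = -1/11520; 3j²(5 2 5; -3 -1 4) = Δ·Π!·Σ² = 49/1430  (sign +1)
B: Δ: 2! 8! 2! / 13! → 1/38610; sum: t=0:+1/5760 t=1:−1/720 t=2:+1/2304 = -1/1280; 3j²(5 2 5; -1 0 1) = Δ·Π!·Σ² = 27/1430  (sign -1)
I_A²/I_B² = (49/1430)/(27/1430) = 49/27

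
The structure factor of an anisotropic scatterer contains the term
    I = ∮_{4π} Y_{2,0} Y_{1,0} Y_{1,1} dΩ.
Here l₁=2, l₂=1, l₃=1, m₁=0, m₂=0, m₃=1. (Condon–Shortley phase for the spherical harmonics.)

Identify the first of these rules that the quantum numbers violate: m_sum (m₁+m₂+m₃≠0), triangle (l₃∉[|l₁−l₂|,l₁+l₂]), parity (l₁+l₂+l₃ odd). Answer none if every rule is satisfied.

m_sum

m₁+m₂+m₃ = 0 + 0 + 1 = 1  ✗
triangle: |2−1|=1 ≤ l₃=1 ≤ 2+1=3
parity: l₁+l₂+l₃ = 4 is even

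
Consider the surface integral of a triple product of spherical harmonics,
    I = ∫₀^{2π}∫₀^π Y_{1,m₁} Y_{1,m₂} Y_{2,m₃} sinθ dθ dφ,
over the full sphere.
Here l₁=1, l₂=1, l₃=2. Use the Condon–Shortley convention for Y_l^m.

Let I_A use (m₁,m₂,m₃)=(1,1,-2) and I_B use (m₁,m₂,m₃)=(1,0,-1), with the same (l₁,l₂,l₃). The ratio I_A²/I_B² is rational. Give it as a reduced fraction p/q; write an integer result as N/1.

2/1

Shared (l₁,l₂,l₃)=(1,1,2): N and (l;000)² cancel in I_A²/I_B².
A: Δ = 0!·2!·2!/5! = 1/30; Racah Σ t=0..0: t=0:+1/4 = 1/4; ⇒ 3j(1 1 2; 1 1 -2)² = 1/5, sgn +1
B: Δ = 0!·2!·2!/5! = 1/30; Racah Σ t=0..0: t=0:+1/2 = 1/2; ⇒ 3j(1 1 2; 1 0 -1)² = 1/10, sgn -1
I_A²/I_B² = (1/5)/(1/10) = 2/1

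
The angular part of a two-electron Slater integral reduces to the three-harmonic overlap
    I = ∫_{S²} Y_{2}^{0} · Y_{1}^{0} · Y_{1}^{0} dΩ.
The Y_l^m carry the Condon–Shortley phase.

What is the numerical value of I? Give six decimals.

0.252313

Checks pass: Σm=0; 4 even; l₃=1∈[1,3].
(2·2+1)(2·1+1)(2·1+1) = 45
Δ: 2! 2! 0! / 5! → 1/30
sum: t=1:−1/1 = -1/1
3j²(2 1 1; 0 0 0) = Δ·Π!·Σ² = 2/15  (sign +1)
(m-triple is (0,0,0) — same symbol as above.)
combine: 4πI² = 45·2/15·2/15 = 4/5
take √, sign +1: I = 0.25231325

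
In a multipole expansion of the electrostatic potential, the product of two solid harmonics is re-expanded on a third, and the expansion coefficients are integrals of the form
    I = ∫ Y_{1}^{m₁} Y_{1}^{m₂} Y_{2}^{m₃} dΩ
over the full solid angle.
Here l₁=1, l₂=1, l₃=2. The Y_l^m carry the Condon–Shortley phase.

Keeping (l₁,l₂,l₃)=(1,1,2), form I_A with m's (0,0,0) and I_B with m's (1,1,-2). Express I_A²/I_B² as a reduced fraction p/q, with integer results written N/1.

l's match ⇒ only the (l;m) 3-j factors differ between A and B.
A: triangle coeff Δ(1,1,2) = 1/30; Σ_t [0,0]: t=0:+1/1 = 1/1; (3j)²=2/15 [(1 1 2; 0 0 0)], sign=+1
B: triangle coeff Δ(1,1,2) = 1/30; Σ_t [0,0]: t=0:+1/4 = 1/4; (3j)²=1/5 [(1 1 2; 1 1 -2)], sign=+1
I_A²/I_B² = (2/15)/(1/5) = 2/3

2/3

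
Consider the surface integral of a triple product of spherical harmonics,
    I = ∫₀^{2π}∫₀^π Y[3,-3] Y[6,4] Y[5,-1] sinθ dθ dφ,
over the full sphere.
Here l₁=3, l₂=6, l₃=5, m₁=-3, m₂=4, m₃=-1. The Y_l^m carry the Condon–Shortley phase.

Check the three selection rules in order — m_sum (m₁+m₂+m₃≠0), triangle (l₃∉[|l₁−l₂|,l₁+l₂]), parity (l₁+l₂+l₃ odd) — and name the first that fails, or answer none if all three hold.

m₁+m₂+m₃ = -3 + 4 − 1 = 0  ✓
triangle: |3−6|=3 ≤ l₃=5 ≤ 3+6=9  ✓
parity: l₁+l₂+l₃ = 14 is even  ✓

none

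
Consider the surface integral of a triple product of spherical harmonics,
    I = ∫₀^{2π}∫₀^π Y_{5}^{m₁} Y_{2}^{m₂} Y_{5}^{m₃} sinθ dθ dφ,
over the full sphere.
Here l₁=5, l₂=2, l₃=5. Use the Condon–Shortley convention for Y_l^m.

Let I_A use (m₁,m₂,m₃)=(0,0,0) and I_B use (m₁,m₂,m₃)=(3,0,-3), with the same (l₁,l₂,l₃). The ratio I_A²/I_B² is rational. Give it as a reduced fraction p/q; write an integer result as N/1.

100/1

l's match ⇒ only the (l;m) 3-j factors differ between A and B.
A: triangle coeff Δ(5,2,5) = 1/38610; Σ_t [0,2]: t=0:+1/2880 t=1:−1/576 t=2:+1/2880 = -1/960; (3j)²=10/429 [(5 2 5; 0 0 0)], sign=+1
B: triangle coeff Δ(5,2,5) = 1/38610; Σ_t [0,2]: t=0:+1/5760 t=1:−1/5040 t=2:+1/161280 = -1/53760; (3j)²=1/4290 [(5 2 5; 3 0 -3)], sign=-1
I_A²/I_B² = (10/429)/(1/4290) = 100/1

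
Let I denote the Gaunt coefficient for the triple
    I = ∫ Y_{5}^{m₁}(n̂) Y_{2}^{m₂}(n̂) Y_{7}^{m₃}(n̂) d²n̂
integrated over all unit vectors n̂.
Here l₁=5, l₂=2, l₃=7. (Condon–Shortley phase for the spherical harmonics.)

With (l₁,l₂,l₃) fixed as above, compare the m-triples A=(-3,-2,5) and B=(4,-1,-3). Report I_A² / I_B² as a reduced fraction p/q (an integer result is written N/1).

Same 5,2,7: normalisation and zero-m 3j drop out of the ratio.
A: Δ: 0! 10! 4! / 15! → 1/15015; sum: t=0:+1/1935360 = 1/1935360; 3j²(5 2 7; -3 -2 5) = Δ·Π!·Σ² = 3/91  (sign +1)
B: Δ: 0! 10! 4! / 15! → 1/15015; sum: t=0:+1/2177280 = 1/2177280; 3j²(5 2 7; 4 -1 -3) = Δ·Π!·Σ² = 8/3003  (sign +1)
I_A²/I_B² = (3/91)/(8/3003) = 99/8

99/8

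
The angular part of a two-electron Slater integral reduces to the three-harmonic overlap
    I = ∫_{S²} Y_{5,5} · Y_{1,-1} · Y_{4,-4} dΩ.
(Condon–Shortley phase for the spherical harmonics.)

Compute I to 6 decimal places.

Rules hold: Σm=0, L=10 even, 4≤4≤6.
N = 11·3·9 = 297
Δ = 2!·8!·0!/11! = 1/495
Racah Σ t=1..1: t=1:−1/576 = -1/576
⇒ 3j(5 1 4; 0 0 0)² = 5/99, sgn -1
Racah Σ t=0..0: t=0:+1/80640 = 1/80640
⇒ 3j(5 1 4; 5 -1 -4)² = 1/11, sgn +1
4πI² = N·(3j₀)²·(3jₘ)² = 15/11
I = -1·√(1.36364/4π) = -0.32941575

-0.329416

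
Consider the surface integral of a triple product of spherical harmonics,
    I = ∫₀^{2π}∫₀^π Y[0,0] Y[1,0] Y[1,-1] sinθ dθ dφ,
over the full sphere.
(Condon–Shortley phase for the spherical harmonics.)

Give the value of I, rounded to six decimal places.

0.000000

m-sum = 0 + 0 − 1 = -1 ≠ 0 ⇒ I = 0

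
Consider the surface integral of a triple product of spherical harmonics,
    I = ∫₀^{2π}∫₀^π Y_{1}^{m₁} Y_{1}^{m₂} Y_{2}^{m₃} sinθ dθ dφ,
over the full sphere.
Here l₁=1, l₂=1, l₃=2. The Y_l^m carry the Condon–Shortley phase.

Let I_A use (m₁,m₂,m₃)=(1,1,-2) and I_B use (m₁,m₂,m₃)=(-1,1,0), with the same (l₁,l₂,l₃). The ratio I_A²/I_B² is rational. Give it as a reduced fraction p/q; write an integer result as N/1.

6/1

l's match ⇒ only the (l;m) 3-j factors differ between A and B.
A: triangle coeff Δ(1,1,2) = 1/30; Σ_t [0,0]: t=0:+1/4 = 1/4; (3j)²=1/5 [(1 1 2; 1 1 -2)], sign=+1
B: triangle coeff Δ(1,1,2) = 1/30; Σ_t [0,0]: t=0:+1/4 = 1/4; (3j)²=1/30 [(1 1 2; -1 1 0)], sign=+1
I_A²/I_B² = (1/5)/(1/30) = 6/1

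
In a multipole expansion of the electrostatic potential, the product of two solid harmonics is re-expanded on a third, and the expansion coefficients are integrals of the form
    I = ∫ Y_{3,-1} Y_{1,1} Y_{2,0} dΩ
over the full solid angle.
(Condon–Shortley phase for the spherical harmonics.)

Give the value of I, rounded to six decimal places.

-0.202301

Checks pass: Σm=0; 6 even; l₃=2∈[2,4].
(2·3+1)(2·1+1)(2·2+1) = 105
Δ: 2! 4! 0! / 7! → 1/105
sum: t=1:−1/4 = -1/4
3j²(3 1 2; 0 0 0) = Δ·Π!·Σ² = 3/35  (sign -1)
sum: t=2:+1/8 = 1/8
3j²(3 1 2; -1 1 0) = Δ·Π!·Σ² = 2/35  (sign +1)
combine: 4πI² = 105·3/35·2/35 = 18/35
take √, sign -1: I = -0.20230066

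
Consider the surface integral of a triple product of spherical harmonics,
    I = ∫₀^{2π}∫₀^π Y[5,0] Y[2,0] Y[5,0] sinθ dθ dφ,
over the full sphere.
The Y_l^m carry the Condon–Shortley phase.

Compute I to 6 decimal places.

m-sum 0 ✓  L=12 even ✓  3≤5≤7 ✓
Π(2lᵢ+1) = 11×5×11 = 605
triangle coeff Δ(5,2,5) = 1/38610
Σ_t [0,2]: t=0:+1/2880 t=1:−1/576 t=2:+1/2880 = -1/960
(3j)²=10/429 [(5 2 5; 0 0 0)], sign=+1
(m-triple is (0,0,0) — same symbol as above.)
⇒ 4πI² = 500/1521
I = (+1)√(500/1521/(4π)) = 0.16173926

0.161739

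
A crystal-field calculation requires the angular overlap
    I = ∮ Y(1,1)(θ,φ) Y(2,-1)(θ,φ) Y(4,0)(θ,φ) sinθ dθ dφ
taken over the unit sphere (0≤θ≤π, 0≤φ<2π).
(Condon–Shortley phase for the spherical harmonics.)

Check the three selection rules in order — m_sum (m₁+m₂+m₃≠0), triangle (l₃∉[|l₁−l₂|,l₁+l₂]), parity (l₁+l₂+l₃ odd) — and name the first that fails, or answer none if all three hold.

m₁+m₂+m₃ = 1 − 1 + 0 = 0  ✓
triangle: |1−2|=1 ≤ l₃=4 ≤ 1+2=3  ✗
parity: l₁+l₂+l₃ = 7 is odd

triangle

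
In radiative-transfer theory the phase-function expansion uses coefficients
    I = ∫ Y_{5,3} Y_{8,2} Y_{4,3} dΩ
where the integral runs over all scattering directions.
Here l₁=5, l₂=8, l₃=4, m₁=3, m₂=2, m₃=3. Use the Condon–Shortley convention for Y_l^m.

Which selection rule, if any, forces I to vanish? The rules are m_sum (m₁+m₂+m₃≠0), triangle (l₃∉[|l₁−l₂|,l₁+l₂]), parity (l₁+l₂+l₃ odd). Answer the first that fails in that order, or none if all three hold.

Σmᵢ = 8  ✗
l₃∈[|l₁−l₂|,l₁+l₂]=[3,13], have l₃=4
Σlᵢ = 17 ⇒ odd

m_sum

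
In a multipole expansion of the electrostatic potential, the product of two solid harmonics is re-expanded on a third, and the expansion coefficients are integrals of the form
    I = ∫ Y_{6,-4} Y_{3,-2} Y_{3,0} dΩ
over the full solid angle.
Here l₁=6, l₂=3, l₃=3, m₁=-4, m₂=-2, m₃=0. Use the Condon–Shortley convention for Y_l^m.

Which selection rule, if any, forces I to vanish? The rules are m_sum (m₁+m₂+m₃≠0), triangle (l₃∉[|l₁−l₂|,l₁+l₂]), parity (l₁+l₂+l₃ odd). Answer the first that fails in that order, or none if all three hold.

azimuthal sum: -4 − 2 + 0 = -6  ✗
3 ≤ 3 ≤ 9 (triangle on l)
L = 6 + 3 + 3 = 12 (even)

m_sum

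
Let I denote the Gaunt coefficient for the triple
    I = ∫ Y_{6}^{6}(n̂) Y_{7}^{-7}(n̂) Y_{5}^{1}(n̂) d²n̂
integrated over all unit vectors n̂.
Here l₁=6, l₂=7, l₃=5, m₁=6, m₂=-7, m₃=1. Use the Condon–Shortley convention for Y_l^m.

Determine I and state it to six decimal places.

-0.114955

Rules hold: Σm=0, L=18 even, 1≤5≤13.
N = 13·15·11 = 2145
Δ = 8!·4!·6!/19! = 1/174594420
Racah Σ t=2..6: t=2:+1/4147200 t=3:−1/207360 t=4:+1/82944 t=5:−1/207360 t=6:+1/4147200 = 1/345600
⇒ 3j(6 7 5; 0 0 0)² = 420/46189, sgn -1
Racah Σ t=0..0: t=0:+1/696729600 = 1/696729600
⇒ 3j(6 7 5; 6 -7 1)² = 11/1292, sgn +1
4πI² = N·(3j₀)²·(3jₘ)² = 17325/104329
I = -1·√(0.166061/4π) = -0.11495534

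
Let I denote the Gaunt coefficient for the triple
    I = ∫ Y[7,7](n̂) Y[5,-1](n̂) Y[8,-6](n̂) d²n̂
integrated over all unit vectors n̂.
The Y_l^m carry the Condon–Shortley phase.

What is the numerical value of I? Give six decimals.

Checks pass: Σm=0; 20 even; l₃=8∈[2,12].
(2·7+1)(2·5+1)(2·8+1) = 2805
Δ: 4! 10! 6! / 21! → 1/814773960
sum: t=0:+1/87091200 t=1:−1/4976640 t=2:+1/2073600 t=3:−1/4976640 t=4:+1/87091200 = 1/9676800
3j²(7 5 8; 0 0 0) = Δ·Π!·Σ² = 360/46189  (sign +1)
sum: t=0:+1/4180377600 = 1/4180377600
3j²(7 5 8; 7 -1 -6) = Δ·Π!·Σ² = 143/7752  (sign +1)
combine: 4πI² = 2805·360/46189·143/7752 = 2475/6137
take √, sign +1: I = 0.17914497

0.179145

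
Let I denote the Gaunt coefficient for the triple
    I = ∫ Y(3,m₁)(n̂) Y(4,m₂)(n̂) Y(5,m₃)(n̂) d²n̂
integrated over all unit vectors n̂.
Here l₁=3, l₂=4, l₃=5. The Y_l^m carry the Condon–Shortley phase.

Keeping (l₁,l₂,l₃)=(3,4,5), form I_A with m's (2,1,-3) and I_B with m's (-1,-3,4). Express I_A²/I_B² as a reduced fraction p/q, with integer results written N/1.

Shared (l₁,l₂,l₃)=(3,4,5): N and (l;000)² cancel in I_A²/I_B².
A: Δ = 2!·4!·6!/13! = 1/180180; Racah Σ t=0..1: t=0:+1/1440 t=1:−1/1152 = -1/5760; ⇒ 3j(3 4 5; 2 1 -3)² = 1/858, sgn -1
B: Δ = 2!·4!·6!/13! = 1/180180; Racah Σ t=0..1: t=0:+1/5760 t=1:−1/4320 = -1/17280; ⇒ 3j(3 4 5; -1 -3 4)² = 7/4290, sgn +1
I_A²/I_B² = (1/858)/(7/4290) = 5/7

5/7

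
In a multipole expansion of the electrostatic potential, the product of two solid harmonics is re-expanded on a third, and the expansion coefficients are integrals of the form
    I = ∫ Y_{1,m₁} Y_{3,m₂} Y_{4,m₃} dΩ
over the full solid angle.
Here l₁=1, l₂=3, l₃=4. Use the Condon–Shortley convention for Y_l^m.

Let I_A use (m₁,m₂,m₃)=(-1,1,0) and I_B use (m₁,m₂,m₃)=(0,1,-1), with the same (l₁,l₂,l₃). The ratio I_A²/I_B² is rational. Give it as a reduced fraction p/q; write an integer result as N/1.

Shared (l₁,l₂,l₃)=(1,3,4): N and (l;000)² cancel in I_A²/I_B².
A: Δ = 0!·2!·6!/9! = 1/252; Racah Σ t=0..0: t=0:+1/96 = 1/96; ⇒ 3j(1 3 4; -1 1 0)² = 1/42, sgn +1
B: Δ = 0!·2!·6!/9! = 1/252; Racah Σ t=0..0: t=0:+1/48 = 1/48; ⇒ 3j(1 3 4; 0 1 -1)² = 5/84, sgn -1
I_A²/I_B² = (1/42)/(5/84) = 2/5

2/5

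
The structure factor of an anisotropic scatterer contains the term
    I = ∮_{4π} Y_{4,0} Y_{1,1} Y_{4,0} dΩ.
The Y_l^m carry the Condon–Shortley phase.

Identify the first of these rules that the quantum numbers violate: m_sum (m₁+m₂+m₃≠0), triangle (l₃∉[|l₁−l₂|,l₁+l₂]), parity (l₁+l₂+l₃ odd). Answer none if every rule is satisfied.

m₁+m₂+m₃ = 0 + 1 + 0 = 1  ✗
triangle: |4−1|=3 ≤ l₃=4 ≤ 4+1=5
parity: l₁+l₂+l₃ = 9 is odd

m_sum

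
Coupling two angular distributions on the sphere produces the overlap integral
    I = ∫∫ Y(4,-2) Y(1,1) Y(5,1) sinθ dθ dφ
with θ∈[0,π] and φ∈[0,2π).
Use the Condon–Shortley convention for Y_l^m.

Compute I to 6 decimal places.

-0.120286

Rules hold: Σm=0, L=10 even, 3≤5≤5.
N = 9·3·11 = 297
Δ = 0!·8!·2!/11! = 1/495
Racah Σ t=0..0: t=0:+1/576 = 1/576
⇒ 3j(4 1 5; 0 0 0)² = 5/99, sgn -1
Racah Σ t=0..0: t=0:+1/2880 = 1/2880
⇒ 3j(4 1 5; -2 1 1)² = 2/165, sgn +1
4πI² = N·(3j₀)²·(3jₘ)² = 2/11
I = -1·√(0.181818/4π) = -0.12028562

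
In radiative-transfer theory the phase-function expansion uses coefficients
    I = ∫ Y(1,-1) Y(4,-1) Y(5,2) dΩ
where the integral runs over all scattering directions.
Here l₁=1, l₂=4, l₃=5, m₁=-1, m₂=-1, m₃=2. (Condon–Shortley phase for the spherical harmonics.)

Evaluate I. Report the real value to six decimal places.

m-sum 0 ✓  L=10 even ✓  3≤5≤5 ✓
Π(2lᵢ+1) = 3×9×11 = 297
triangle coeff Δ(1,4,5) = 1/495
Σ_t [0,0]: t=0:+1/576 = 1/576
(3j)²=5/99 [(1 4 5; 0 0 0)], sign=-1
Σ_t [0,0]: t=0:+1/1440 = 1/1440
(3j)²=7/165 [(1 4 5; -1 -1 2)], sign=-1
⇒ 4πI² = 7/11
I = (+1)√(7/11/(4π)) = 0.22503380

0.225034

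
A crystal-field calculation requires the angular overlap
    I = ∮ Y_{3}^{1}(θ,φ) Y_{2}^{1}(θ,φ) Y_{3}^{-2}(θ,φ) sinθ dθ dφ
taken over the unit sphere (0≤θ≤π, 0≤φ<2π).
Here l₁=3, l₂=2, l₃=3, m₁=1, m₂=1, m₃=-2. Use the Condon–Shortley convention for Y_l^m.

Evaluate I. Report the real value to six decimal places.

m-sum 0 ✓  L=8 even ✓  1≤3≤5 ✓
Π(2lᵢ+1) = 7×5×7 = 245
triangle coeff Δ(3,2,3) = 1/3780
Σ_t [0,2]: t=0:+1/24 t=1:−1/4 t=2:+1/24 = -1/6
(3j)²=4/105 [(3 2 3; 0 0 0)], sign=+1
Σ_t [1,2]: t=1:−1/12 t=2:+1/48 = -1/16
(3j)²=1/28 [(3 2 3; 1 1 -2)], sign=+1
⇒ 4πI² = 1/3
I = (+1)√(1/3/(4π)) = 0.16286750

0.162868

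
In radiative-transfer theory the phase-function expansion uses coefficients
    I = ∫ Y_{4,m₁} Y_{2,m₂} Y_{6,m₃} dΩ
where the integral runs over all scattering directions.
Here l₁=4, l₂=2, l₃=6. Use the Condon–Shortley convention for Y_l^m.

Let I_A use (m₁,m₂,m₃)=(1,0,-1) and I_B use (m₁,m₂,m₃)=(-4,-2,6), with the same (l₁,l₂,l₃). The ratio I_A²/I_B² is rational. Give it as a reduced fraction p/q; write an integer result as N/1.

14/33

l's match ⇒ only the (l;m) 3-j factors differ between A and B.
A: triangle coeff Δ(4,2,6) = 1/6435; Σ_t [0,0]: t=0:+1/2880 = 1/2880; (3j)²=14/429 [(4 2 6; 1 0 -1)], sign=-1
B: triangle coeff Δ(4,2,6) = 1/6435; Σ_t [0,0]: t=0:+1/967680 = 1/967680; (3j)²=1/13 [(4 2 6; -4 -2 6)], sign=+1
I_A²/I_B² = (14/429)/(1/13) = 14/33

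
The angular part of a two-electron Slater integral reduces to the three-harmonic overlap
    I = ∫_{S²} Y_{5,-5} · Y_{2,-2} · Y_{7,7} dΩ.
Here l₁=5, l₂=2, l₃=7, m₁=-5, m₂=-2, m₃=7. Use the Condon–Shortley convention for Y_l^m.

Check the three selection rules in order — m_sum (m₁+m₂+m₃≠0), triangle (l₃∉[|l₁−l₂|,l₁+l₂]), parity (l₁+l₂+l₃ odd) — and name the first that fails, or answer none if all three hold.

m₁+m₂+m₃ = -5 − 2 + 7 = 0  ✓
triangle: |5−2|=3 ≤ l₃=7 ≤ 5+2=7  ✓
parity: l₁+l₂+l₃ = 14 is even  ✓

none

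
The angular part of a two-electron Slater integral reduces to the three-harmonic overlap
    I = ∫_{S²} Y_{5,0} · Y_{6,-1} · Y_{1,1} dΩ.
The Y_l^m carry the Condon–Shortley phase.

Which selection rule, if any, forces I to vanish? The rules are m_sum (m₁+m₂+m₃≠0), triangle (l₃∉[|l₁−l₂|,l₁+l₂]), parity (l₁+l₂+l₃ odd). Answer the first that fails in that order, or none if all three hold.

azimuthal sum: 0 − 1 + 1 = 0  ✓
1 ≤ 1 ≤ 11 (triangle on l)  ✓
L = 5 + 6 + 1 = 12 (even)  ✓

none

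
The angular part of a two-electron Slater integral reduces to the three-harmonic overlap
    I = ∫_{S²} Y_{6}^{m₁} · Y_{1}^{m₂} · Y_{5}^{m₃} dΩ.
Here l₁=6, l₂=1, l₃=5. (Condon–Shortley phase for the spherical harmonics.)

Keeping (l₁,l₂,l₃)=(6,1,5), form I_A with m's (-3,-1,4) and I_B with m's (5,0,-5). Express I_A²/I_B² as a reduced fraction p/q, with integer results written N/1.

l's match ⇒ only the (l;m) 3-j factors differ between A and B.
A: triangle coeff Δ(6,1,5) = 1/858; Σ_t [0,0]: t=0:+1/725760 = 1/725760; (3j)²=1/286 [(6 1 5; -3 -1 4)], sign=-1
B: triangle coeff Δ(6,1,5) = 1/858; Σ_t [1,1]: t=1:−1/3628800 = -1/3628800; (3j)²=1/78 [(6 1 5; 5 0 -5)], sign=-1
I_A²/I_B² = (1/286)/(1/78) = 3/11

3/11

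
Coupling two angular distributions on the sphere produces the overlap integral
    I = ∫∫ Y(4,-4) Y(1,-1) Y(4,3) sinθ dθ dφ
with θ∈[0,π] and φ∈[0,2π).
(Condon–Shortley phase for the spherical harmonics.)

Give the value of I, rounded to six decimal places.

Σmᵢ = -2 ≠ 0, so the φ-integral vanishes; I = 0

0.000000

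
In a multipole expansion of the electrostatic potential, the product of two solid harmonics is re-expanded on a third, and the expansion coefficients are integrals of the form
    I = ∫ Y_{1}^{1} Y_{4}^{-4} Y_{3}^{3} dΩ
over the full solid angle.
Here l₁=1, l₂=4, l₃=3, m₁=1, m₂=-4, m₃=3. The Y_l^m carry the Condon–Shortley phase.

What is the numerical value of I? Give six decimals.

0.325735

m-sum 0 ✓  L=8 even ✓  3≤3≤5 ✓
Π(2lᵢ+1) = 3×9×7 = 189
triangle coeff Δ(1,4,3) = 1/252
Σ_t [1,1]: t=1:−1/36 = -1/36
(3j)²=4/63 [(1 4 3; 0 0 0)], sign=+1
Σ_t [0,0]: t=0:+1/1440 = 1/1440
(3j)²=1/9 [(1 4 3; 1 -4 3)], sign=+1
⇒ 4πI² = 4/3
I = (+1)√(4/3/(4π)) = 0.32573501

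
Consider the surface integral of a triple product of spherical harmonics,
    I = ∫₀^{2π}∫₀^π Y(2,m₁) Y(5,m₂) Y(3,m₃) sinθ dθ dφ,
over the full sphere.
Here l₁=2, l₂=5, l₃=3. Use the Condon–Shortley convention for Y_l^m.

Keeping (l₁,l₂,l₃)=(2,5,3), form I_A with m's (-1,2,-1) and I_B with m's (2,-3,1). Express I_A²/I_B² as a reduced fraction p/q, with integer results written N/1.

3/2

Same 2,5,3: normalisation and zero-m 3j drop out of the ratio.
A: Δ: 4! 0! 6! / 11! → 1/2310; sum: t=3:−1/288 = -1/288; 3j²(2 5 3; -1 2 -1) = Δ·Π!·Σ² = 1/22  (sign -1)
B: Δ: 4! 0! 6! / 11! → 1/2310; sum: t=0:+1/1152 = 1/1152; 3j²(2 5 3; 2 -3 1) = Δ·Π!·Σ² = 1/33  (sign +1)
I_A²/I_B² = (1/22)/(1/33) = 3/2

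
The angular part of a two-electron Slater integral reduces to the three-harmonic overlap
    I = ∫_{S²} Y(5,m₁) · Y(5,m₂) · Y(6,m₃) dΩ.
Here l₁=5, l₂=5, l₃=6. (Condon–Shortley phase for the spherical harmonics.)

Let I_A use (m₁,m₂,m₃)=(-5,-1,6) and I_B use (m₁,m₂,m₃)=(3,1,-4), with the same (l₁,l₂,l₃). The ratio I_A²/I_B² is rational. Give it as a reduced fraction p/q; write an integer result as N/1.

330/169

l's match ⇒ only the (l;m) 3-j factors differ between A and B.
A: triangle coeff Δ(5,5,6) = 1/28588560; Σ_t [4,4]: t=4:+1/12441600 = 1/12441600; (3j)²=3/442 [(5 5 6; -5 -1 6)], sign=+1
B: triangle coeff Δ(5,5,6) = 1/28588560; Σ_t [0,2]: t=0:+1/829440 t=1:−1/86400 t=2:+1/138240 = -13/4147200; (3j)²=13/3740 [(5 5 6; 3 1 -4)], sign=-1
I_A²/I_B² = (3/442)/(13/3740) = 330/169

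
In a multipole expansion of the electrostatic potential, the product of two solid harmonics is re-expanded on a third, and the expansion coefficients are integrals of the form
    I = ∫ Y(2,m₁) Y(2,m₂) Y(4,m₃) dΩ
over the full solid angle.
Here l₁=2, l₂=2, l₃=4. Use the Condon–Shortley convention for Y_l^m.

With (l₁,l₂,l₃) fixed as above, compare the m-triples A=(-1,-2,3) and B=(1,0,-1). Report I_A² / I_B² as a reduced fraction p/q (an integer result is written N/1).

7/6

l's match ⇒ only the (l;m) 3-j factors differ between A and B.
A: triangle coeff Δ(2,2,4) = 1/630; Σ_t [0,0]: t=0:+1/144 = 1/144; (3j)²=1/18 [(2 2 4; -1 -2 3)], sign=-1
B: triangle coeff Δ(2,2,4) = 1/630; Σ_t [0,0]: t=0:+1/24 = 1/24; (3j)²=1/21 [(2 2 4; 1 0 -1)], sign=-1
I_A²/I_B² = (1/18)/(1/21) = 7/6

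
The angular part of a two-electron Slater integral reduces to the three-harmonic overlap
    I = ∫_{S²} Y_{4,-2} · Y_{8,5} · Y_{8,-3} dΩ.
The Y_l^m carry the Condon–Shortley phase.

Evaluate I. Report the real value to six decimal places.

-0.060520

Rules hold: Σm=0, L=20 even, 4≤8≤12.
N = 9·17·17 = 2601
Δ = 4!·4!·12!/21! = 1/185175900
Racah Σ t=0..4: t=0:+1/557383680 t=1:−1/21772800 t=2:+1/8294400 t=3:−1/21772800 t=4:+1/557383680 = 1/30965760
⇒ 3j(4 8 8; 0 0 0)² = 36/4199, sgn +1
Racah Σ t=2..4: t=2:+1/3832012800 t=3:−1/261273600 t=4:+1/209018880 = 1/821145600
⇒ 3j(4 8 8; -2 5 -3)² = 2/969, sgn -1
4πI² = N·(3j₀)²·(3jₘ)² = 216/4693
I = -1·√(0.046026/4π) = -0.06051969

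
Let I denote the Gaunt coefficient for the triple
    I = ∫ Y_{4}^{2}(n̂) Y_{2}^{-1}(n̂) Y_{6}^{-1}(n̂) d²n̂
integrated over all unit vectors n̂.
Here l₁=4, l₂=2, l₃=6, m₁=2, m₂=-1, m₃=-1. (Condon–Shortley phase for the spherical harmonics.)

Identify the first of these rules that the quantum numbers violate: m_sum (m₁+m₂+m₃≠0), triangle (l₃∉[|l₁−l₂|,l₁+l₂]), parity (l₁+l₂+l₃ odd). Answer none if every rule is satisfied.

m₁+m₂+m₃ = 2 − 1 − 1 = 0  ✓
triangle: |4−2|=2 ≤ l₃=6 ≤ 4+2=6  ✓
parity: l₁+l₂+l₃ = 12 is even  ✓

none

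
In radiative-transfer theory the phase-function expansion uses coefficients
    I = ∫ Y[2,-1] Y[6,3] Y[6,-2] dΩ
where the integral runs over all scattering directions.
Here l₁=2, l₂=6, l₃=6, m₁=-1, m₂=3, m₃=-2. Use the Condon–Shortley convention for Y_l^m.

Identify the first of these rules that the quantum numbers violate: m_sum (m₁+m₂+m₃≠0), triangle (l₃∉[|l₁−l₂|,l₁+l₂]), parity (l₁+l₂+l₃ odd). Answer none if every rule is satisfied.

m₁+m₂+m₃ = -1 + 3 − 2 = 0  ✓
triangle: |2−6|=4 ≤ l₃=6 ≤ 2+6=8  ✓
parity: l₁+l₂+l₃ = 14 is even  ✓

none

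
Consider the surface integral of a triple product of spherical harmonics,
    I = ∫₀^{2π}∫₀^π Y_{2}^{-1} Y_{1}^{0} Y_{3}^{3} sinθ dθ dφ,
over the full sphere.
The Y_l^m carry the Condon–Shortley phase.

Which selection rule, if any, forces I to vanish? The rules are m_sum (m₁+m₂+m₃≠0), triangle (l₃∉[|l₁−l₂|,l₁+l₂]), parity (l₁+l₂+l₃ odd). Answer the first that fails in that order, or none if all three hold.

m_sum

m₁+m₂+m₃ = -1 + 0 + 3 = 2  ✗
triangle: |2−1|=1 ≤ l₃=3 ≤ 2+1=3
parity: l₁+l₂+l₃ = 6 is even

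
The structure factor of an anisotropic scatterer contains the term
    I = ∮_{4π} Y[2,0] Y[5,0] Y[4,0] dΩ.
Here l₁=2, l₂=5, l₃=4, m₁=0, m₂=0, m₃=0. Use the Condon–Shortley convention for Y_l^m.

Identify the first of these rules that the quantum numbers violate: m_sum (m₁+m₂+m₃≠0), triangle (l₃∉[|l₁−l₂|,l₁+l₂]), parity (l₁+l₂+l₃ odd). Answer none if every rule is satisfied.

parity

azimuthal sum: 0 + 0 + 0 = 0  ✓
3 ≤ 4 ≤ 7 (triangle on l)  ✓
L = 2 + 5 + 4 = 11 (odd)  ✗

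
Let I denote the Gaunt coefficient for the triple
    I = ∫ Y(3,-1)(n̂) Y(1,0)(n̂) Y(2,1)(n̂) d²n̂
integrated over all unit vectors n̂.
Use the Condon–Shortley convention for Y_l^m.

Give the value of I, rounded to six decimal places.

-0.233597

m-sum 0 ✓  L=6 even ✓  2≤2≤4 ✓
Π(2lᵢ+1) = 7×3×5 = 105
triangle coeff Δ(3,1,2) = 1/105
Σ_t [1,1]: t=1:−1/4 = -1/4
(3j)²=3/35 [(3 1 2; 0 0 0)], sign=-1
Σ_t [1,1]: t=1:−1/6 = -1/6
(3j)²=8/105 [(3 1 2; -1 0 1)], sign=+1
⇒ 4πI² = 24/35
I = (-1)√(24/35/(4π)) = -0.23359668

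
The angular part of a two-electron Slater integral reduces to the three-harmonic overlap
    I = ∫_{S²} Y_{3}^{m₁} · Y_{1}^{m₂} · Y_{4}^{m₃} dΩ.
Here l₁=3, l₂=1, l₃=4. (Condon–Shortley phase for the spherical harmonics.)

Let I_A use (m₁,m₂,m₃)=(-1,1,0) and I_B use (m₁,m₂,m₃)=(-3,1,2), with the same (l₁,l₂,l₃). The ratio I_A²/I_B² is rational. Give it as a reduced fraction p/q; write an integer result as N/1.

6/1

Same 3,1,4: normalisation and zero-m 3j drop out of the ratio.
A: Δ: 0! 6! 2! / 9! → 1/252; sum: t=0:+1/96 = 1/96; 3j²(3 1 4; -1 1 0) = Δ·Π!·Σ² = 1/42  (sign +1)
B: Δ: 0! 6! 2! / 9! → 1/252; sum: t=0:+1/1440 = 1/1440; 3j²(3 1 4; -3 1 2) = Δ·Π!·Σ² = 1/252  (sign +1)
I_A²/I_B² = (1/42)/(1/252) = 6/1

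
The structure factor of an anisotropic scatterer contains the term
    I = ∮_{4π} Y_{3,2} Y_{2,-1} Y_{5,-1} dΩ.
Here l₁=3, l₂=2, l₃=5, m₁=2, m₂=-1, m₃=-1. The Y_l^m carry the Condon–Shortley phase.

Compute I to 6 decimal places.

m-sum 0 ✓  L=10 even ✓  1≤5≤5 ✓
Π(2lᵢ+1) = 7×5×11 = 385
triangle coeff Δ(3,2,5) = 1/2310
Σ_t [0,0]: t=0:+1/144 = 1/144
(3j)²=10/231 [(3 2 5; 0 0 0)], sign=-1
Σ_t [0,0]: t=0:+1/720 = 1/720
(3j)²=4/385 [(3 2 5; 2 -1 -1)], sign=+1
⇒ 4πI² = 40/231
I = (-1)√(40/231/(4π)) = -0.11738675

-0.117387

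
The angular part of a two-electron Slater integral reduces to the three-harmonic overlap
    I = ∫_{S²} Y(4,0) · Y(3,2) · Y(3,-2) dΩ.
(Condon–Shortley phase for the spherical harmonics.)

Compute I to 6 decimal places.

Rules hold: Σm=0, L=10 even, 1≤3≤7.
N = 9·7·7 = 441
Δ = 4!·4!·2!/11! = 1/34650
Racah Σ t=1..3: t=1:−1/72 t=2:+1/16 t=3:−1/72 = 5/144
⇒ 3j(4 3 3; 0 0 0)² = 2/77, sgn -1
Racah Σ t=3..4: t=3:−1/72 t=4:+1/576 = -7/576
⇒ 3j(4 3 3; 0 2 -2)² = 7/198, sgn +1
4πI² = N·(3j₀)²·(3jₘ)² = 49/121
I = -1·√(0.404959/4π) = -0.17951487

-0.179515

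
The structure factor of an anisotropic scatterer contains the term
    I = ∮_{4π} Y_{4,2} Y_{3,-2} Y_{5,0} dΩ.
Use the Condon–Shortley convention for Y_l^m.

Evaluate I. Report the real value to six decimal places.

-0.171327

m-sum 0 ✓  L=12 even ✓  1≤5≤7 ✓
Π(2lᵢ+1) = 9×7×11 = 693
triangle coeff Δ(4,3,5) = 1/180180
Σ_t [0,2]: t=0:+1/576 t=1:−1/144 t=2:+1/576 = -1/288
(3j)²=20/1001 [(4 3 5; 0 0 0)], sign=+1
Σ_t [0,1]: t=0:+1/576 t=1:−1/2880 = 1/720
(3j)²=80/3003 [(4 3 5; 2 -2 0)], sign=-1
⇒ 4πI² = 4800/13013
I = (-1)√(4800/13013/(4π)) = -0.17132746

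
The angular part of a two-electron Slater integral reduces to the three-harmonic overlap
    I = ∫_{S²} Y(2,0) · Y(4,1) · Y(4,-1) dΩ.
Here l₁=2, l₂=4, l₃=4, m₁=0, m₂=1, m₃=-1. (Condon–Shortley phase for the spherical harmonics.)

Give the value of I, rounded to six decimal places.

-0.139264

Checks pass: Σm=0; 10 even; l₃=4∈[2,6].
(2·2+1)(2·4+1)(2·4+1) = 405
Δ: 2! 2! 6! / 11! → 1/13860
sum: t=0:+1/192 t=1:−1/36 t=2:+1/192 = -5/288
3j²(2 4 4; 0 0 0) = Δ·Π!·Σ² = 20/693  (sign -1)
sum: t=0:+1/480 t=1:−1/48 t=2:+1/144 = -17/1440
3j²(2 4 4; 0 1 -1) = Δ·Π!·Σ² = 289/13860  (sign +1)
combine: 4πI² = 405·20/693·289/13860 = 1445/5929
take √, sign -1: I = -0.13926381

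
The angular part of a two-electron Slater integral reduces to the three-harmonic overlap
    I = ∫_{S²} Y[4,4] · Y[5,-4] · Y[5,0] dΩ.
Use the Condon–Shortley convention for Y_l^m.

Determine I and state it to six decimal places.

Checks pass: Σm=0; 14 even; l₃=5∈[1,9].
(2·4+1)(2·5+1)(2·5+1) = 1089
Δ: 4! 4! 6! / 15! → 1/3153150
sum: t=0:+1/69120 t=1:−1/1728 t=2:+1/576 t=3:−1/1728 t=4:+1/69120 = 7/11520
3j²(4 5 5; 0 0 0) = Δ·Π!·Σ² = 2/143  (sign -1)
sum: t=0:+1/69120 = 1/69120
3j²(4 5 5; 4 -4 0) = Δ·Π!·Σ² = 2/143  (sign -1)
combine: 4πI² = 1089·2/143·2/143 = 36/169
take √, sign +1: I = 0.13019760

0.130198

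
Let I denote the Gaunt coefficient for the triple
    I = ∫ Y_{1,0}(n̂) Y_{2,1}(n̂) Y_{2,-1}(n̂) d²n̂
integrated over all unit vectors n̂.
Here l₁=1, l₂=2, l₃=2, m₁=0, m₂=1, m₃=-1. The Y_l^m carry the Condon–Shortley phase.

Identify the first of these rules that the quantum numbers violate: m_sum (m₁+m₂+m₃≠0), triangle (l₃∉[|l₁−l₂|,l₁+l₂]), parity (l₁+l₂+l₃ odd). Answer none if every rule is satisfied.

parity

Σmᵢ = 0  ✓
l₃∈[|l₁−l₂|,l₁+l₂]=[1,3], have l₃=2  ✓
Σlᵢ = 5 ⇒ odd  ✗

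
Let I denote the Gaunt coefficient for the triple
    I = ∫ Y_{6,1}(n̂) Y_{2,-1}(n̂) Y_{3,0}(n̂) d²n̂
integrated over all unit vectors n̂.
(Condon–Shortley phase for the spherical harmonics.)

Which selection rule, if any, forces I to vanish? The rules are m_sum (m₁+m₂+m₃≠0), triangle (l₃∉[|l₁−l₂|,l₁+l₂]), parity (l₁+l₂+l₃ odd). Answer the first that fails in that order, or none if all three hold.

Σmᵢ = 0  ✓
l₃∈[|l₁−l₂|,l₁+l₂]=[4,8], have l₃=3  ✗
Σlᵢ = 11 ⇒ odd

triangle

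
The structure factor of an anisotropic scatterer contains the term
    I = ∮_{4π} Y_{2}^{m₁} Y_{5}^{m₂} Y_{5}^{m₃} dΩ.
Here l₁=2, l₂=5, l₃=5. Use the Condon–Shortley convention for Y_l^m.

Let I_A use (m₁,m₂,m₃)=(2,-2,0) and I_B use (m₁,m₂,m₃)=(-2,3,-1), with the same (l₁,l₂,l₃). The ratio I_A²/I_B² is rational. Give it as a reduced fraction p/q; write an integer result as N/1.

5/4

Shared (l₁,l₂,l₃)=(2,5,5): N and (l;000)² cancel in I_A²/I_B².
A: Δ = 2!·2!·8!/13! = 1/38610; Racah Σ t=0..0: t=0:+1/2880 = 1/2880; ⇒ 3j(2 5 5; 2 -2 0)² = 14/429, sgn -1
B: Δ = 2!·2!·8!/13! = 1/38610; Racah Σ t=2..2: t=2:+1/5760 = 1/5760; ⇒ 3j(2 5 5; -2 3 -1)² = 56/2145, sgn +1
I_A²/I_B² = (14/429)/(56/2145) = 5/4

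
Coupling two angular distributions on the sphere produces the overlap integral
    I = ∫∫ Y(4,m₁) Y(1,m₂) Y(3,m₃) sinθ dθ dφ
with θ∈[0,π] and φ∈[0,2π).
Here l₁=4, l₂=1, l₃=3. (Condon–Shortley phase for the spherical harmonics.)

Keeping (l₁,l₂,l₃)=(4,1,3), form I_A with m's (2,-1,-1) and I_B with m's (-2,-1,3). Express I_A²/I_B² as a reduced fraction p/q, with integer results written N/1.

Shared (l₁,l₂,l₃)=(4,1,3): N and (l;000)² cancel in I_A²/I_B².
A: Δ = 2!·6!·0!/9! = 1/252; Racah Σ t=0..0: t=0:+1/96 = 1/96; ⇒ 3j(4 1 3; 2 -1 -1)² = 5/84, sgn +1
B: Δ = 2!·6!·0!/9! = 1/252; Racah Σ t=0..0: t=0:+1/1440 = 1/1440; ⇒ 3j(4 1 3; -2 -1 3)² = 1/252, sgn +1
I_A²/I_B² = (5/84)/(1/252) = 15/1

15/1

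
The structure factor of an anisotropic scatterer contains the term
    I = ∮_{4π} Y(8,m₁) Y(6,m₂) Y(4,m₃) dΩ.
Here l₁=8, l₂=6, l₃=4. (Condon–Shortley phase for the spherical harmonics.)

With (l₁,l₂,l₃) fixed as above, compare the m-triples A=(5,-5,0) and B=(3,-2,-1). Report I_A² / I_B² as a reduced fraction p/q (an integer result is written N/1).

17303/11520

Same 8,6,4: normalisation and zero-m 3j drop out of the ratio.
A: Δ: 10! 6! 2! / 19! → 1/23279256; sum: t=0:+1/130636800 t=1:−1/34836480 = -11/522547200; 3j²(8 6 4; 5 -5 0) = Δ·Π!·Σ² = 1331/81396  (sign -1)
B: Δ: 10! 6! 2! / 19! → 1/23279256; sum: t=2:+1/5806080 t=3:−1/1451520 t=4:+1/4147200 = -1/3628800; 3j²(8 6 4; 3 -2 -1) = Δ·Π!·Σ² = 320/29393  (sign +1)
I_A²/I_B² = (1331/81396)/(320/29393) = 17303/11520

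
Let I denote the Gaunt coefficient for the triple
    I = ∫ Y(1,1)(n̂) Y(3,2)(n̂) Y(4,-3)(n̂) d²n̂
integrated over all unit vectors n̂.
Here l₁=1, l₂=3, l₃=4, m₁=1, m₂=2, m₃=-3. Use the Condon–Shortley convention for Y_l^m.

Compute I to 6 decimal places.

Rules hold: Σm=0, L=8 even, 2≤4≤4.
N = 3·7·9 = 189
Δ = 0!·2!·6!/9! = 1/252
Racah Σ t=0..0: t=0:+1/36 = 1/36
⇒ 3j(1 3 4; 0 0 0)² = 4/63, sgn +1
Racah Σ t=0..0: t=0:+1/240 = 1/240
⇒ 3j(1 3 4; 1 2 -3)² = 1/12, sgn -1
4πI² = N·(3j₀)²·(3jₘ)² = 1/1
I = -1·√(1/4π) = -0.28209479

-0.282095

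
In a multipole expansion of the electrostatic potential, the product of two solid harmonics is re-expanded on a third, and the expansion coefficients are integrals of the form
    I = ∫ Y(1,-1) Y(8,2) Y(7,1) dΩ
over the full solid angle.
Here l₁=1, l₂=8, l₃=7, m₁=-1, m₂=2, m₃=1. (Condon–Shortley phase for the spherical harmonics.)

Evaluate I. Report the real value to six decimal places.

-1 + 2 + 1 = 2 ≠ 0: azimuthal integral kills it; I = 0

0.000000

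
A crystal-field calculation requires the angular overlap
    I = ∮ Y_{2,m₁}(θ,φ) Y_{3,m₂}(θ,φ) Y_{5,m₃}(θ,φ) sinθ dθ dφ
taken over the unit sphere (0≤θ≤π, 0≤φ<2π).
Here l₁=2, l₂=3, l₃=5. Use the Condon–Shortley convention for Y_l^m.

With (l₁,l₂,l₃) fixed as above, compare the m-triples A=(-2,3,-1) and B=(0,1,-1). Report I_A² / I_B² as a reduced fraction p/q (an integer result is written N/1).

Shared (l₁,l₂,l₃)=(2,3,5): N and (l;000)² cancel in I_A²/I_B².
A: Δ = 0!·4!·6!/11! = 1/2310; Racah Σ t=0..0: t=0:+1/17280 = 1/17280; ⇒ 3j(2 3 5; -2 3 -1)² = 1/2310, sgn +1
B: Δ = 0!·4!·6!/11! = 1/2310; Racah Σ t=0..0: t=0:+1/192 = 1/192; ⇒ 3j(2 3 5; 0 1 -1)² = 3/77, sgn +1
I_A²/I_B² = (1/2310)/(3/77) = 1/90

1/90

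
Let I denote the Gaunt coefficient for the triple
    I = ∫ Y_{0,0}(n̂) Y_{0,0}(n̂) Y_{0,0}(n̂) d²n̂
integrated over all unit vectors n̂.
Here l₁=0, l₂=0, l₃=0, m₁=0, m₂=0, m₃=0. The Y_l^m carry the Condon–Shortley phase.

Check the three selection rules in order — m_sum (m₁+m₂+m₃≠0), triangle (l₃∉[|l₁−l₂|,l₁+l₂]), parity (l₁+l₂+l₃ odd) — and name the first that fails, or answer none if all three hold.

Σmᵢ = 0  ✓
l₃∈[|l₁−l₂|,l₁+l₂]=[0,0], have l₃=0  ✓
Σlᵢ = 0 ⇒ even  ✓

none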